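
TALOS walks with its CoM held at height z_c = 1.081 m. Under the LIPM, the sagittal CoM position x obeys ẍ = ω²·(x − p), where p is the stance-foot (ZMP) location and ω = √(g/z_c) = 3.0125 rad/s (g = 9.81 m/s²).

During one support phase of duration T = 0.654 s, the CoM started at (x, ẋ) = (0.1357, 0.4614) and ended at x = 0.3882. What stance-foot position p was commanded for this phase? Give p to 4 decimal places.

ωT = 3.0125·0.654 = 1.970175; cosh(ωT) = 3.655682, sinh(ωT) = 3.516250
x(T) = p + (x₀−p)·cosh(ωT) + (ẋ₀/ω)·sinh(ωT) ⇒ p·(1 − cosh) = x(T) − x₀·cosh − (ẋ₀/ω)·sinh
numerator   = 0.3882 − (0.1357)·3.655682 − (0.4614/3.0125)·3.516250 = -0.646431
denominator = 1 − 3.655682 = -2.655682
p = -0.646431 / -2.655682 = 0.2434

p = 0.2434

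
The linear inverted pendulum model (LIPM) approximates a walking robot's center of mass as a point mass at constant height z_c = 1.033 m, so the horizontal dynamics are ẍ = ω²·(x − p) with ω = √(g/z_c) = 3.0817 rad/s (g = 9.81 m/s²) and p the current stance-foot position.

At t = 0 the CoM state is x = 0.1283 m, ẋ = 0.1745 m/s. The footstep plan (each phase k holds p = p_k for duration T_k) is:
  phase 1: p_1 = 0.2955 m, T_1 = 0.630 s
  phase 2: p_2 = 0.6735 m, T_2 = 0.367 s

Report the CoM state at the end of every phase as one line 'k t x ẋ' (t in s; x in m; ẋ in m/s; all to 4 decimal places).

1 0.6300 -0.1059 -1.1379
2 0.9970 -1.1723 -5.2802

phase 1: p=0.2955, T=0.630, ωT=1.941471, cosh=3.556244, sinh=3.412751; start (x,ẋ)=(0.128300, 0.174500) → end (x,ẋ)=(-0.105858, -1.137890)
phase 2: p=0.6735, T=0.367, ωT=1.130984, cosh=1.710710, sinh=1.387994; start (x,ẋ)=(-0.105858, -1.137890) → end (x,ẋ)=(-1.172260, -5.280213)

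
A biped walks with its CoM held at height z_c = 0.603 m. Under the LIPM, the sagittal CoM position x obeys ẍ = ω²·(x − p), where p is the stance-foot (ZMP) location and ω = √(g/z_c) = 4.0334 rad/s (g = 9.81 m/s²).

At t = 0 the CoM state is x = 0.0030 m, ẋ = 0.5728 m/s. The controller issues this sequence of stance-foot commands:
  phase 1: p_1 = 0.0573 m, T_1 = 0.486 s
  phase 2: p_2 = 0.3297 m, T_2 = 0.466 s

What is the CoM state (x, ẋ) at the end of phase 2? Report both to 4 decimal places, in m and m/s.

phase 1: p=0.0573, T=0.486, ωT=1.960232, cosh=3.620901, sinh=3.480076; start (x,ẋ)=(0.003000, 0.572800) → end (x,ẋ)=(0.354905, 1.311868)
phase 2: p=0.3297, T=0.466, ωT=1.879564, cosh=3.351654, sinh=3.198997; start (x,ẋ)=(0.354905, 1.311868) → end (x,ẋ)=(1.454657, 4.722146)

x = 1.4547, ẋ = 4.7221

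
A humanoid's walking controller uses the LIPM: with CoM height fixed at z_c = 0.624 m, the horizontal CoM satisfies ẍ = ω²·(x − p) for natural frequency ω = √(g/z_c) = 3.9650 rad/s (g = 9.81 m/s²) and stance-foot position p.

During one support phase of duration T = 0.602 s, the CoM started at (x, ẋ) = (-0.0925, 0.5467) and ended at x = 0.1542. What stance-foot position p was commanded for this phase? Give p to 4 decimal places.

p = 0.0183

ωT = 3.9650·0.602 = 2.386930; cosh(ωT) = 5.485976, sinh(ωT) = 5.394065
x(T) = p + (x₀−p)·cosh(ωT) + (ẋ₀/ω)·sinh(ωT) ⇒ p·(1 − cosh) = x(T) − x₀·cosh − (ẋ₀/ω)·sinh
numerator   = 0.1542 − (-0.0925)·5.485976 − (0.5467/3.9650)·5.394065 = -0.082089
denominator = 1 − 5.485976 = -4.485976
p = -0.082089 / -4.485976 = 0.0183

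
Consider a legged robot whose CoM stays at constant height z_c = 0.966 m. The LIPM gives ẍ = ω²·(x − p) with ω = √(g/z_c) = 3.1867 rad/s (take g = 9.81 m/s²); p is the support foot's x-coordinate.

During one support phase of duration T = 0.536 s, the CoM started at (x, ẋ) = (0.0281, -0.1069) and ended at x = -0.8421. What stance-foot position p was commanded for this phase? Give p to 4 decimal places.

p = 0.4501

ωT = 3.1867·0.536 = 1.708071; cosh(ωT) = 2.849761, sinh(ωT) = 2.668546
x(T) = p + (x₀−p)·cosh(ωT) + (ẋ₀/ω)·sinh(ωT) ⇒ p·(1 − cosh) = x(T) − x₀·cosh − (ẋ₀/ω)·sinh
numerator   = -0.8421 − (0.0281)·2.849761 − (-0.1069/3.1867)·2.668546 = -0.832660
denominator = 1 − 2.849761 = -1.849761
p = -0.832660 / -1.849761 = 0.4501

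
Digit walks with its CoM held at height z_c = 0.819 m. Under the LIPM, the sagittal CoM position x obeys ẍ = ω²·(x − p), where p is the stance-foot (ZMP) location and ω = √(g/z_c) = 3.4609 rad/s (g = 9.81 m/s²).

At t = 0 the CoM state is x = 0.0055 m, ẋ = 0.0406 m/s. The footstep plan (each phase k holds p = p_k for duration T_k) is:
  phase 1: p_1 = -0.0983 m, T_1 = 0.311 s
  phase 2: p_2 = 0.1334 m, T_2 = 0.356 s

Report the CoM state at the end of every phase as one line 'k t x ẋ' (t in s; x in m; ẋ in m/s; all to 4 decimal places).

1 0.3110 0.0869 0.5322
2 0.6670 0.2880 0.7374

phase 1: p=-0.0983, T=0.311, ωT=1.076340, cosh=1.637381, sinh=1.296540; start (x,ẋ)=(0.005500, 0.040600) → end (x,ẋ)=(0.086870, 0.532249)
phase 2: p=0.1334, T=0.356, ωT=1.232080, cosh=1.860020, sinh=1.568335; start (x,ẋ)=(0.086870, 0.532249) → end (x,ẋ)=(0.288046, 0.737435)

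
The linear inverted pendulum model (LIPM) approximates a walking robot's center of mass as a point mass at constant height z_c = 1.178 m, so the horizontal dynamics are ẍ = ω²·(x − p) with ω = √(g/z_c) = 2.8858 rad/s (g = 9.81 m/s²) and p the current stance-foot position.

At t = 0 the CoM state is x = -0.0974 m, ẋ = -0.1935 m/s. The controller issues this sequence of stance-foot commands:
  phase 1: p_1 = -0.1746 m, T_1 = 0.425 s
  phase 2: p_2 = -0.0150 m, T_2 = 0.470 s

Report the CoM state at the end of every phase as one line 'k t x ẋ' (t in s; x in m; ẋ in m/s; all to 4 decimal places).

phase 1: p=-0.1746, T=0.425, ωT=1.226465, cosh=1.851242, sinh=1.557915; start (x,ẋ)=(-0.097400, -0.193500) → end (x,ẋ)=(-0.136146, -0.011137)
phase 2: p=-0.0150, T=0.470, ωT=1.356326, cosh=2.069755, sinh=1.812150; start (x,ẋ)=(-0.136146, -0.011137) → end (x,ẋ)=(-0.272737, -0.656585)

1 0.4250 -0.1361 -0.0111
2 0.8950 -0.2727 -0.6566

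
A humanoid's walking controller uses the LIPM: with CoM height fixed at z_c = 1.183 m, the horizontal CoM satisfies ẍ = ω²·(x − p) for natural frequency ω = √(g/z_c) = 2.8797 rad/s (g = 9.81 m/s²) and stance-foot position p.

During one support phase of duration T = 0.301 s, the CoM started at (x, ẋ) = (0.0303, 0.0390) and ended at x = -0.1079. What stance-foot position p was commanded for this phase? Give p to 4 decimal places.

p = 0.4092

ωT = 2.8797·0.301 = 0.866790; cosh(ωT) = 1.399780, sinh(ωT) = 0.979481
x(T) = p + (x₀−p)·cosh(ωT) + (ẋ₀/ω)·sinh(ωT) ⇒ p·(1 − cosh) = x(T) − x₀·cosh − (ẋ₀/ω)·sinh
numerator   = -0.1079 − (0.0303)·1.399780 − (0.0390/2.8797)·0.979481 = -0.163579
denominator = 1 − 1.399780 = -0.399780
p = -0.163579 / -0.399780 = 0.4092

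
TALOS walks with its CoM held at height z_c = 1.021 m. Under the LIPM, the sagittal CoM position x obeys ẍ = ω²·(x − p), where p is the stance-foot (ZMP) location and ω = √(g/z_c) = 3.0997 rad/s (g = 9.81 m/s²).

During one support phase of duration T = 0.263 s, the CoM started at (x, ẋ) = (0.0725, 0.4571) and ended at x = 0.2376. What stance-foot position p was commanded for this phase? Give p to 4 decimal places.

p = -0.0161

ωT = 3.0997·0.263 = 0.815221; cosh(ωT) = 1.351108, sinh(ωT) = 0.908567
x(T) = p + (x₀−p)·cosh(ωT) + (ẋ₀/ω)·sinh(ωT) ⇒ p·(1 − cosh) = x(T) − x₀·cosh − (ẋ₀/ω)·sinh
numerator   = 0.2376 − (0.0725)·1.351108 − (0.4571/3.0997)·0.908567 = 0.005662
denominator = 1 − 1.351108 = -0.351108
p = 0.005662 / -0.351108 = -0.0161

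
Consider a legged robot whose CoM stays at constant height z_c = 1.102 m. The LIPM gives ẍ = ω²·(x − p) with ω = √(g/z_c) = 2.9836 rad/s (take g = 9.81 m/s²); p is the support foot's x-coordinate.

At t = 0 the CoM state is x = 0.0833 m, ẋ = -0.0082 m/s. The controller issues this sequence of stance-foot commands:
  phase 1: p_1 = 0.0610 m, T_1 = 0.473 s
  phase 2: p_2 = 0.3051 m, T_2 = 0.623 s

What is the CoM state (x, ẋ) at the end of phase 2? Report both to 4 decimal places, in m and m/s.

x = -0.2393, ẋ = -1.5136

phase 1: p=0.0610, T=0.473, ωT=1.411243, cosh=2.172445, sinh=1.928604; start (x,ẋ)=(0.083300, -0.008200) → end (x,ẋ)=(0.104145, 0.110504)
phase 2: p=0.3051, T=0.623, ωT=1.858783, cosh=3.285892, sinh=3.130030; start (x,ẋ)=(0.104145, 0.110504) → end (x,ẋ)=(-0.239289, -1.513565)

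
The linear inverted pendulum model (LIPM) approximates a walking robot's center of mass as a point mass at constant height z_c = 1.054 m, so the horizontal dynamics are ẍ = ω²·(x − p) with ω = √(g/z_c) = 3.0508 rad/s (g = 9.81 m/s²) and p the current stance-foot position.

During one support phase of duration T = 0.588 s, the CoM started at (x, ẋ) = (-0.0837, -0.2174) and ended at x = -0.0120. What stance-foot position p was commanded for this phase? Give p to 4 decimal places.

p = -0.2177

ωT = 3.0508·0.588 = 1.793870; cosh(ωT) = 3.089497, sinh(ωT) = 2.923182
x(T) = p + (x₀−p)·cosh(ωT) + (ẋ₀/ω)·sinh(ωT) ⇒ p·(1 − cosh) = x(T) − x₀·cosh − (ẋ₀/ω)·sinh
numerator   = -0.0120 − (-0.0837)·3.089497 − (-0.2174/3.0508)·2.923182 = 0.454897
denominator = 1 − 3.089497 = -2.089497
p = 0.454897 / -2.089497 = -0.2177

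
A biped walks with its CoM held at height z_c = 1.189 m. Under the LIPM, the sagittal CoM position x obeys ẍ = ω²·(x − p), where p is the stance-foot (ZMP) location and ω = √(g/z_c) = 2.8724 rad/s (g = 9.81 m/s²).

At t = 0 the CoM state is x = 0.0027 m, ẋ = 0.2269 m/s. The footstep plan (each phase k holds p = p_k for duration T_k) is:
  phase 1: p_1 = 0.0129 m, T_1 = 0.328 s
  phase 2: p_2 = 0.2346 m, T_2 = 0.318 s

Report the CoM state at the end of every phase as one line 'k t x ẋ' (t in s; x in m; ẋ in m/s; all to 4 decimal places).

phase 1: p=0.0129, T=0.328, ωT=0.942147, cosh=1.477637, sinh=1.087847; start (x,ẋ)=(0.002700, 0.226900) → end (x,ẋ)=(0.083761, 0.303404)
phase 2: p=0.2346, T=0.318, ωT=0.913423, cosh=1.446995, sinh=1.045846; start (x,ẋ)=(0.083761, 0.303404) → end (x,ẋ)=(0.126806, -0.014112)

1 0.3280 0.0838 0.3034
2 0.6460 0.1268 -0.0141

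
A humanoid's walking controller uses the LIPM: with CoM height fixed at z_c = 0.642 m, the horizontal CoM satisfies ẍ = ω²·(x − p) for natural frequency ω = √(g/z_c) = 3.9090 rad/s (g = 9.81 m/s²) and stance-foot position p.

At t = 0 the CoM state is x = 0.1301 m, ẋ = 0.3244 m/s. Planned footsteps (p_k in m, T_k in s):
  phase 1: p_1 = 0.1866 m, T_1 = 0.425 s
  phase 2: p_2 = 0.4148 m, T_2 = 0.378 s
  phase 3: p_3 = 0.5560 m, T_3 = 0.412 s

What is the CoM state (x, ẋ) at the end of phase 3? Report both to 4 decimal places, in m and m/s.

x = -0.7902, ẋ = -5.1067

phase 1: p=0.1866, T=0.425, ωT=1.661325, cosh=2.728086, sinh=2.538198; start (x,ẋ)=(0.130100, 0.324400) → end (x,ẋ)=(0.243103, 0.324408)
phase 2: p=0.4148, T=0.378, ωT=1.477602, cosh=2.305304, sinh=2.077120; start (x,ẋ)=(0.243103, 0.324408) → end (x,ẋ)=(0.191367, -0.646227)
phase 3: p=0.5560, T=0.412, ωT=1.610508, cosh=2.602570, sinh=2.402784; start (x,ẋ)=(0.191367, -0.646227) → end (x,ẋ)=(-0.790206, -5.106660)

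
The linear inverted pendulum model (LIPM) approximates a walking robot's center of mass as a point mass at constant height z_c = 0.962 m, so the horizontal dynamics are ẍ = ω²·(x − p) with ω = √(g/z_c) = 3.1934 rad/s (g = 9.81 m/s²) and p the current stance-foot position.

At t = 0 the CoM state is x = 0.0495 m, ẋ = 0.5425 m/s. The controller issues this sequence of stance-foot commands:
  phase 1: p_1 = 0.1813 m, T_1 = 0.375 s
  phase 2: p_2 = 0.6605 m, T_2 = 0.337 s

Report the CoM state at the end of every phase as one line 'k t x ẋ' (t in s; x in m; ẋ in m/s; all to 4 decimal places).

phase 1: p=0.1813, T=0.375, ωT=1.197525, cosh=1.806925, sinh=1.504985; start (x,ẋ)=(0.049500, 0.542500) → end (x,ẋ)=(0.198816, 0.346824)
phase 2: p=0.6605, T=0.337, ωT=1.076176, cosh=1.637168, sinh=1.296272; start (x,ẋ)=(0.198816, 0.346824) → end (x,ẋ)=(0.045430, -1.343336)

1 0.3750 0.1988 0.3468
2 0.7120 0.0454 -1.3433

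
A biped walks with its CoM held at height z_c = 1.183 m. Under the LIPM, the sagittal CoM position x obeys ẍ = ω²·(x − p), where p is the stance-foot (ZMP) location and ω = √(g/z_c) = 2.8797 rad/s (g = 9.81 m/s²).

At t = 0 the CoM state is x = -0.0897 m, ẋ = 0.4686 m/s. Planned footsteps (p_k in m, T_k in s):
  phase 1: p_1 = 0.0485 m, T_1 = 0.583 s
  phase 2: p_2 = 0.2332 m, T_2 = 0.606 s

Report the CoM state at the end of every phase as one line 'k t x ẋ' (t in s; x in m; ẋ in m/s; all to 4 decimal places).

1 0.5830 0.0861 0.2701
2 1.1890 0.0597 -0.3786

phase 1: p=0.0485, T=0.583, ωT=1.678865, cosh=2.773028, sinh=2.586442; start (x,ẋ)=(-0.089700, 0.468600) → end (x,ẋ)=(0.086147, 0.270103)
phase 2: p=0.2332, T=0.606, ωT=1.745098, cosh=2.950546, sinh=2.775918; start (x,ẋ)=(0.086147, 0.270103) → end (x,ẋ)=(0.059682, -0.378563)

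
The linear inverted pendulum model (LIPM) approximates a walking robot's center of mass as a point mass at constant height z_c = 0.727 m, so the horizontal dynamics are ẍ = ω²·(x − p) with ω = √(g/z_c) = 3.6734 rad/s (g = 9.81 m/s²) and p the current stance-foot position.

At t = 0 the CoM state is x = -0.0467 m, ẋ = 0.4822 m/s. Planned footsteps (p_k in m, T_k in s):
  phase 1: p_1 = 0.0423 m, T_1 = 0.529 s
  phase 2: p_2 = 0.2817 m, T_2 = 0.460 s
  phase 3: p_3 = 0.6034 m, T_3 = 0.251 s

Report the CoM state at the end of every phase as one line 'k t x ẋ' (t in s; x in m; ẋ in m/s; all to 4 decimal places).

1 0.5290 0.1741 0.5999
2 0.9890 0.4075 0.6460
3 1.2400 0.5043 0.1792

phase 1: p=0.0423, T=0.529, ωT=1.943229, cosh=3.562248, sinh=3.419007; start (x,ẋ)=(-0.046700, 0.482200) → end (x,ẋ)=(0.174066, 0.599931)
phase 2: p=0.2817, T=0.460, ωT=1.689764, cosh=2.801382, sinh=2.616819; start (x,ẋ)=(0.174066, 0.599931) → end (x,ẋ)=(0.407550, 0.645994)
phase 3: p=0.6034, T=0.251, ωT=0.922023, cosh=1.456043, sinh=1.058330; start (x,ẋ)=(0.407550, 0.645994) → end (x,ẋ)=(0.504348, 0.179193)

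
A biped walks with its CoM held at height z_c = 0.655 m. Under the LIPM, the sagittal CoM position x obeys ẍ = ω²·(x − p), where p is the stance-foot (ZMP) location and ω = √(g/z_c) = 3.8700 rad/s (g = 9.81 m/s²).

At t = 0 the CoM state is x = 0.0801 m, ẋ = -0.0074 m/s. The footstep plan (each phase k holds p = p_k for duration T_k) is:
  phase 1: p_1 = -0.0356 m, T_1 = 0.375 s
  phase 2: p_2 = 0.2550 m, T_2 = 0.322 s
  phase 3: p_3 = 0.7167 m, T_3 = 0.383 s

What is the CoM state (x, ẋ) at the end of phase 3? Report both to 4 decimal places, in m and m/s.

x = 1.1326, ẋ = 2.0817

phase 1: p=-0.0356, T=0.375, ωT=1.451250, cosh=2.251362, sinh=2.017085; start (x,ẋ)=(0.080100, -0.007400) → end (x,ẋ)=(0.221026, 0.886508)
phase 2: p=0.2550, T=0.322, ωT=1.246140, cosh=1.882255, sinh=1.594642; start (x,ẋ)=(0.221026, 0.886508) → end (x,ẋ)=(0.556339, 1.458968)
phase 3: p=0.7167, T=0.383, ωT=1.482210, cosh=2.314900, sinh=2.087765; start (x,ẋ)=(0.556339, 1.458968) → end (x,ẋ)=(1.132556, 2.081705)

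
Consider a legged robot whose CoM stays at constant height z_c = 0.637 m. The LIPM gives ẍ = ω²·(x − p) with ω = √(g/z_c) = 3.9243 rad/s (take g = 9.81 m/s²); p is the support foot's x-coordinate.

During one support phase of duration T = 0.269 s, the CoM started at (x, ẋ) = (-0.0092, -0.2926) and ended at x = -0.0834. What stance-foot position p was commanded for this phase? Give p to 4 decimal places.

p = -0.0419

ωT = 3.9243·0.269 = 1.055637; cosh(ωT) = 1.610888, sinh(ωT) = 1.262917
x(T) = p + (x₀−p)·cosh(ωT) + (ẋ₀/ω)·sinh(ωT) ⇒ p·(1 − cosh) = x(T) − x₀·cosh − (ẋ₀/ω)·sinh
numerator   = -0.0834 − (-0.0092)·1.610888 − (-0.2926/3.9243)·1.262917 = 0.025585
denominator = 1 − 1.610888 = -0.610888
p = 0.025585 / -0.610888 = -0.0419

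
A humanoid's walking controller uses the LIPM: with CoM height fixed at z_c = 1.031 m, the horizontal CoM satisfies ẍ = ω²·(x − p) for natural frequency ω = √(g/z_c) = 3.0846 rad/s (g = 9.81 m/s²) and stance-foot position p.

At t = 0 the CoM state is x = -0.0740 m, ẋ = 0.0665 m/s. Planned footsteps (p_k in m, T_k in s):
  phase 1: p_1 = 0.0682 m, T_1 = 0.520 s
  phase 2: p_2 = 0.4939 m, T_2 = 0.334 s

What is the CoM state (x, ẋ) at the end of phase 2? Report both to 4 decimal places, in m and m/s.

x = -1.0247, ẋ = -4.1795

phase 1: p=0.0682, T=0.520, ωT=1.603992, cosh=2.586968, sinh=2.385876; start (x,ẋ)=(-0.074000, 0.066500) → end (x,ẋ)=(-0.248230, -0.874484)
phase 2: p=0.4939, T=0.334, ωT=1.030256, cosh=1.579350, sinh=1.222434; start (x,ẋ)=(-0.248230, -0.874484) → end (x,ẋ)=(-1.024744, -4.179483)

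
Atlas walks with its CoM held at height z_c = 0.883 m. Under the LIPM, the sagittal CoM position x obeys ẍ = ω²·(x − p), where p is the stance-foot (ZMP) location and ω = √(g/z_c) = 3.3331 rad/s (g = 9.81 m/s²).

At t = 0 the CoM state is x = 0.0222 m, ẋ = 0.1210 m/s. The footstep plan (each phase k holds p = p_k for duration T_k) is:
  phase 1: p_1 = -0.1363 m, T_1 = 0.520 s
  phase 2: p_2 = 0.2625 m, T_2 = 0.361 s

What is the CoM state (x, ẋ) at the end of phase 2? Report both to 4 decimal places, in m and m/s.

x = 1.3776, ẋ = 4.0942

phase 1: p=-0.1363, T=0.520, ωT=1.733212, cosh=2.917758, sinh=2.741042; start (x,ẋ)=(0.022200, 0.121000) → end (x,ẋ)=(0.425672, 1.801131)
phase 2: p=0.2625, T=0.361, ωT=1.203249, cosh=1.815570, sinh=1.515352; start (x,ẋ)=(0.425672, 1.801131) → end (x,ẋ)=(1.377611, 4.094229)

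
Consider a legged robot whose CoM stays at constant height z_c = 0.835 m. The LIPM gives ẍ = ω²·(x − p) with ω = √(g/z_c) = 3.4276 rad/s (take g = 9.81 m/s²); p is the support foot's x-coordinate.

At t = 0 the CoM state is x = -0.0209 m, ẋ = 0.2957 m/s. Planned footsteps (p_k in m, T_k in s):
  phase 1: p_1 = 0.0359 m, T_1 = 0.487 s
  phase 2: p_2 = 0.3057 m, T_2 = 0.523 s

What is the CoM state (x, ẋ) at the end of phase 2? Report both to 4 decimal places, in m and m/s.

phase 1: p=0.0359, T=0.487, ωT=1.669241, cosh=2.748264, sinh=2.559874; start (x,ẋ)=(-0.020900, 0.295700) → end (x,ẋ)=(0.100640, 0.314286)
phase 2: p=0.3057, T=0.523, ωT=1.792635, cosh=3.085888, sinh=2.919367; start (x,ẋ)=(0.100640, 0.314286) → end (x,ẋ)=(-0.059409, -1.082070)

x = -0.0594, ẋ = -1.0821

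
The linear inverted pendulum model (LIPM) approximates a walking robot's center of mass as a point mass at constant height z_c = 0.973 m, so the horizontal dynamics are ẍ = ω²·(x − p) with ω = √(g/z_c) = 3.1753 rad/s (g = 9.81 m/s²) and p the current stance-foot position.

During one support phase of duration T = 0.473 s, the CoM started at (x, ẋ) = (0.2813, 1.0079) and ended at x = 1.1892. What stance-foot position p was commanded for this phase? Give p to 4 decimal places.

ωT = 3.1753·0.473 = 1.501917; cosh(ωT) = 2.356496, sinh(ωT) = 2.133793
x(T) = p + (x₀−p)·cosh(ωT) + (ẋ₀/ω)·sinh(ωT) ⇒ p·(1 − cosh) = x(T) − x₀·cosh − (ẋ₀/ω)·sinh
numerator   = 1.1892 − (0.2813)·2.356496 − (1.0079/3.1753)·2.133793 = -0.150988
denominator = 1 − 2.356496 = -1.356496
p = -0.150988 / -1.356496 = 0.1113

p = 0.1113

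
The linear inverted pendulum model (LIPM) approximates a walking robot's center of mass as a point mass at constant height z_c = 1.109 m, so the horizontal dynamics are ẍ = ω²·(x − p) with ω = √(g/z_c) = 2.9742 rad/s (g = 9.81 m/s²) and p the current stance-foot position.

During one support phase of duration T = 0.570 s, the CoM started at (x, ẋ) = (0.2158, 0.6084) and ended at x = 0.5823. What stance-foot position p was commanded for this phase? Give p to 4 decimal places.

ωT = 2.9742·0.570 = 1.695294; cosh(ωT) = 2.815896, sinh(ωT) = 2.632351
x(T) = p + (x₀−p)·cosh(ωT) + (ẋ₀/ω)·sinh(ωT) ⇒ p·(1 − cosh) = x(T) − x₀·cosh − (ẋ₀/ω)·sinh
numerator   = 0.5823 − (0.2158)·2.815896 − (0.6084/2.9742)·2.632351 = -0.563842
denominator = 1 − 2.815896 = -1.815896
p = -0.563842 / -1.815896 = 0.3105

p = 0.3105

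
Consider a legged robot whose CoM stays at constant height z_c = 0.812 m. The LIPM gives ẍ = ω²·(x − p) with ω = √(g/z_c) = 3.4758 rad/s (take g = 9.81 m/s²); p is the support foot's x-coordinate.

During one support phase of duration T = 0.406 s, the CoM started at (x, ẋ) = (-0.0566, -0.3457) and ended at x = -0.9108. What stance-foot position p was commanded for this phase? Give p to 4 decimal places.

p = 0.5084

ωT = 3.4758·0.406 = 1.411175; cosh(ωT) = 2.172313, sinh(ωT) = 1.928457
x(T) = p + (x₀−p)·cosh(ωT) + (ẋ₀/ω)·sinh(ωT) ⇒ p·(1 − cosh) = x(T) − x₀·cosh − (ẋ₀/ω)·sinh
numerator   = -0.9108 − (-0.0566)·2.172313 − (-0.3457/3.4758)·1.928457 = -0.596044
denominator = 1 − 2.172313 = -1.172313
p = -0.596044 / -1.172313 = 0.5084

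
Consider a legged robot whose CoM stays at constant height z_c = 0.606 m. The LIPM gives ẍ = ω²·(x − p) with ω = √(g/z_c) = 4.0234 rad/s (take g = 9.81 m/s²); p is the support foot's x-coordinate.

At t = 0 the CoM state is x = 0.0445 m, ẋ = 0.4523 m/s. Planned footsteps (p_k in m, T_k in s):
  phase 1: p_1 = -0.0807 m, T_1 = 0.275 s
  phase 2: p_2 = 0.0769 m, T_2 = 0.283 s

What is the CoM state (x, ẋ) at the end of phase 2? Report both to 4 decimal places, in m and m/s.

phase 1: p=-0.0807, T=0.275, ωT=1.106435, cosh=1.677148, sinh=1.346412; start (x,ẋ)=(0.044500, 0.452300) → end (x,ẋ)=(0.280639, 1.436802)
phase 2: p=0.0769, T=0.283, ωT=1.138622, cosh=1.721362, sinh=1.401102; start (x,ẋ)=(0.280639, 1.436802) → end (x,ẋ)=(0.927958, 3.621772)

x = 0.9280, ẋ = 3.6218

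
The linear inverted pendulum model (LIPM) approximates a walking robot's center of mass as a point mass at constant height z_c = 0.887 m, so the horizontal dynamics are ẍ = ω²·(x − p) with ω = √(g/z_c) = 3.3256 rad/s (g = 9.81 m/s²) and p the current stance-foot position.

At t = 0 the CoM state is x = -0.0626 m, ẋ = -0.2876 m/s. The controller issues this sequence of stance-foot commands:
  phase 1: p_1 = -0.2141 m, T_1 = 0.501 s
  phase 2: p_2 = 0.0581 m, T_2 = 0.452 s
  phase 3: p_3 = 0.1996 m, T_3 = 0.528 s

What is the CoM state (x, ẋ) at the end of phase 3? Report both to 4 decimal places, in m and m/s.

phase 1: p=-0.2141, T=0.501, ωT=1.666126, cosh=2.740302, sinh=2.551324; start (x,ẋ)=(-0.062600, -0.287600) → end (x,ẋ)=(-0.019584, 0.497319)
phase 2: p=0.0581, T=0.452, ωT=1.503171, cosh=2.359174, sinh=2.136750; start (x,ẋ)=(-0.019584, 0.497319) → end (x,ẋ)=(0.194364, 0.621238)
phase 3: p=0.1996, T=0.528, ωT=1.755917, cosh=2.980751, sinh=2.808002; start (x,ẋ)=(0.194364, 0.621238) → end (x,ẋ)=(0.708541, 1.802861)

x = 0.7085, ẋ = 1.8029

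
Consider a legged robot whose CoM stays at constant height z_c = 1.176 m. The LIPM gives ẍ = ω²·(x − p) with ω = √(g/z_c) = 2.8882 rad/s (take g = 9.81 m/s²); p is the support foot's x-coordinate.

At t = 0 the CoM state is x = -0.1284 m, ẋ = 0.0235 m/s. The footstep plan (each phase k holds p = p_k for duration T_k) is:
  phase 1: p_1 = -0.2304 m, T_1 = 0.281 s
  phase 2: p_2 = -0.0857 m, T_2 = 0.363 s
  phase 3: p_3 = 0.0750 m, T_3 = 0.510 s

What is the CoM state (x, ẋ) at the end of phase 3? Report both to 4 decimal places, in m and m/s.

phase 1: p=-0.2304, T=0.281, ωT=0.811584, cosh=1.347813, sinh=0.903659; start (x,ẋ)=(-0.128400, 0.023500) → end (x,ẋ)=(-0.085570, 0.297888)
phase 2: p=-0.0857, T=0.363, ωT=1.048417, cosh=1.601811, sinh=1.251319; start (x,ẋ)=(-0.085570, 0.297888) → end (x,ẋ)=(0.043568, 0.477629)
phase 3: p=0.0750, T=0.510, ωT=1.472982, cosh=2.295732, sinh=2.066492; start (x,ẋ)=(0.043568, 0.477629) → end (x,ẋ)=(0.344582, 0.908911)

x = 0.3446, ẋ = 0.9089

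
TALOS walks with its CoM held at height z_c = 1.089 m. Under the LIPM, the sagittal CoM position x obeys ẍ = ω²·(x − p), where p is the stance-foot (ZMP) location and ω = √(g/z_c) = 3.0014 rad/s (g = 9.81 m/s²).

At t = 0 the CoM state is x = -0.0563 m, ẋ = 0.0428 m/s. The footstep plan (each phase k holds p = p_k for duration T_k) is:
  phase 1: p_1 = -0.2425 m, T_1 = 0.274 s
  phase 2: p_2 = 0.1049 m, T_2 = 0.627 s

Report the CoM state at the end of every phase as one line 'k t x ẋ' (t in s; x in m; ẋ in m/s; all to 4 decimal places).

1 0.2740 0.0234 0.5713
2 0.9010 0.4415 1.1345

phase 1: p=-0.2425, T=0.274, ωT=0.822384, cosh=1.357651, sinh=0.918268; start (x,ẋ)=(-0.056300, 0.042800) → end (x,ẋ)=(0.023389, 0.571291)
phase 2: p=0.1049, T=0.627, ωT=1.881878, cosh=3.359063, sinh=3.206759; start (x,ẋ)=(0.023389, 0.571291) → end (x,ẋ)=(0.441479, 1.134479)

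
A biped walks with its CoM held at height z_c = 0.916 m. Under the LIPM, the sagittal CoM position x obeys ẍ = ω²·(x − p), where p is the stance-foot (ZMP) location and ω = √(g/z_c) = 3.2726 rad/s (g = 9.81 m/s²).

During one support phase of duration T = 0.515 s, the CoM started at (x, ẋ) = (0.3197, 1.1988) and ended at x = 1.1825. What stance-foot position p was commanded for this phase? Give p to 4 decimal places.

ωT = 3.2726·0.515 = 1.685389; cosh(ωT) = 2.789961, sinh(ωT) = 2.604588
x(T) = p + (x₀−p)·cosh(ωT) + (ẋ₀/ω)·sinh(ωT) ⇒ p·(1 − cosh) = x(T) − x₀·cosh − (ẋ₀/ω)·sinh
numerator   = 1.1825 − (0.3197)·2.789961 − (1.1988/3.2726)·2.604588 = -0.663548
denominator = 1 − 2.789961 = -1.789961
p = -0.663548 / -1.789961 = 0.3707

p = 0.3707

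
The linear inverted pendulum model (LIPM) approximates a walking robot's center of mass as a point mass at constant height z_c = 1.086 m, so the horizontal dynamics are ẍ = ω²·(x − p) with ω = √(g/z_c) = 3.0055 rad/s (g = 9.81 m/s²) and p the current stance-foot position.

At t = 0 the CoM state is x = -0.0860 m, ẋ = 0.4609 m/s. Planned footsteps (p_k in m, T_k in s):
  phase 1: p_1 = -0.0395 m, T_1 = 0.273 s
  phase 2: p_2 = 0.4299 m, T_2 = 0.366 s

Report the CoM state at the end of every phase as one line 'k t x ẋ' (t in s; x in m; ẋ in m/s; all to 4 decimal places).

phase 1: p=-0.0395, T=0.273, ωT=0.820502, cosh=1.355925, sinh=0.915714; start (x,ẋ)=(-0.086000, 0.460900) → end (x,ẋ)=(0.037876, 0.496969)
phase 2: p=0.4299, T=0.366, ωT=1.100013, cosh=1.668536, sinh=1.335669; start (x,ẋ)=(0.037876, 0.496969) → end (x,ẋ)=(-0.003348, -0.744511)

1 0.2730 0.0379 0.4970
2 0.6390 -0.0033 -0.7445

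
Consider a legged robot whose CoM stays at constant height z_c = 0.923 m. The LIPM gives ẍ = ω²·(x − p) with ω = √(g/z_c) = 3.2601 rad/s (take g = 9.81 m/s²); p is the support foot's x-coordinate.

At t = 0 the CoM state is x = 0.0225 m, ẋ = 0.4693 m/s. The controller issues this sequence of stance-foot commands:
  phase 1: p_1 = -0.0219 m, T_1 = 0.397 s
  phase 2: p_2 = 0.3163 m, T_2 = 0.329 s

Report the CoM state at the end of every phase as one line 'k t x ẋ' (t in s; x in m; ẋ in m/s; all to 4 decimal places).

phase 1: p=-0.0219, T=0.397, ωT=1.294260, cosh=1.961197, sinh=1.687097; start (x,ẋ)=(0.022500, 0.469300) → end (x,ẋ)=(0.308039, 1.164595)
phase 2: p=0.3163, T=0.329, ωT=1.072573, cosh=1.632509, sinh=1.290382; start (x,ẋ)=(0.308039, 1.164595) → end (x,ẋ)=(0.763773, 1.866459)

1 0.3970 0.3080 1.1646
2 0.7260 0.7638 1.8665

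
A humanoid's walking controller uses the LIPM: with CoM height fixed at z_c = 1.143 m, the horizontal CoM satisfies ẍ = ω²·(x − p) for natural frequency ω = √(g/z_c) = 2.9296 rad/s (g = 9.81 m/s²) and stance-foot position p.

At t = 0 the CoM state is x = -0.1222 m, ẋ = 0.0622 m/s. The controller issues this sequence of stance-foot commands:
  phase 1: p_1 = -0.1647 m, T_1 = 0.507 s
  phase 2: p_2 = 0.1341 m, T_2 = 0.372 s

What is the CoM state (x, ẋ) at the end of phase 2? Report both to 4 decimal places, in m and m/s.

x = 0.0589, ẋ = 0.0693

phase 1: p=-0.1647, T=0.507, ωT=1.485307, cosh=2.321377, sinh=2.094945; start (x,ẋ)=(-0.122200, 0.062200) → end (x,ẋ)=(-0.021563, 0.405227)
phase 2: p=0.1341, T=0.372, ωT=1.089811, cosh=1.654996, sinh=1.318716; start (x,ẋ)=(-0.021563, 0.405227) → end (x,ẋ)=(0.058886, 0.069277)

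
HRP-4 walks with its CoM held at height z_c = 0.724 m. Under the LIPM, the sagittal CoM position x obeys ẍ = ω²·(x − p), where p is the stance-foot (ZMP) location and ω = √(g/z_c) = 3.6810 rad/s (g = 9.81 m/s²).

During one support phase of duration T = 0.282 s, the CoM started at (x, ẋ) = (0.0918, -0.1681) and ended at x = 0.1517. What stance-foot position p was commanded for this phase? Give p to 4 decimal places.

p = -0.1057

ωT = 3.6810·0.282 = 1.038042; cosh(ωT) = 1.588915, sinh(ωT) = 1.234768
x(T) = p + (x₀−p)·cosh(ωT) + (ẋ₀/ω)·sinh(ωT) ⇒ p·(1 − cosh) = x(T) − x₀·cosh − (ẋ₀/ω)·sinh
numerator   = 0.1517 − (0.0918)·1.588915 − (-0.1681/3.6810)·1.234768 = 0.062226
denominator = 1 − 1.588915 = -0.588915
p = 0.062226 / -0.588915 = -0.1057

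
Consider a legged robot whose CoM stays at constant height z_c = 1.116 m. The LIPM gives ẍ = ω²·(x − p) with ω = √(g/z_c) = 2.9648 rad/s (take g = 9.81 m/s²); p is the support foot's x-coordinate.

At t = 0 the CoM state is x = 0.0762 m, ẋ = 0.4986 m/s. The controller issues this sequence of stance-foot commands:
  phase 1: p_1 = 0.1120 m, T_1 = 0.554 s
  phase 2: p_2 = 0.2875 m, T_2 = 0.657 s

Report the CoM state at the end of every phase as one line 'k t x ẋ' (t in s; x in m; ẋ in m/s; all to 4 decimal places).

1 0.5540 0.4343 1.0726
2 1.2110 2.0558 5.3336

phase 1: p=0.1120, T=0.554, ωT=1.642499, cosh=2.680783, sinh=2.487287; start (x,ẋ)=(0.076200, 0.498600) → end (x,ẋ)=(0.434323, 1.072638)
phase 2: p=0.2875, T=0.657, ωT=1.947874, cosh=3.578167, sinh=3.435590; start (x,ẋ)=(0.434323, 1.072638) → end (x,ẋ)=(2.055823, 5.333594)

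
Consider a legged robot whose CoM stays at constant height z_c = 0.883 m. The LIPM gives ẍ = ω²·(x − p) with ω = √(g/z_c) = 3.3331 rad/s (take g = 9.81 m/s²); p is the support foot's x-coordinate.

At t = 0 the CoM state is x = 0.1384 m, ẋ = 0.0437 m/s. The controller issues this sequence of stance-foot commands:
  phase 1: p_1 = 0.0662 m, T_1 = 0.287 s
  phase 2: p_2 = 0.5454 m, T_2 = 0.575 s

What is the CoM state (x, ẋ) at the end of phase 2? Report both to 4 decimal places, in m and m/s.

phase 1: p=0.0662, T=0.287, ωT=0.956600, cosh=1.493514, sinh=1.109317; start (x,ẋ)=(0.138400, 0.043700) → end (x,ẋ)=(0.188576, 0.332223)
phase 2: p=0.5454, T=0.575, ωT=1.916532, cosh=3.472232, sinh=3.325116; start (x,ẋ)=(0.188576, 0.332223) → end (x,ẋ)=(-0.362148, -2.801105)

x = -0.3621, ẋ = -2.8011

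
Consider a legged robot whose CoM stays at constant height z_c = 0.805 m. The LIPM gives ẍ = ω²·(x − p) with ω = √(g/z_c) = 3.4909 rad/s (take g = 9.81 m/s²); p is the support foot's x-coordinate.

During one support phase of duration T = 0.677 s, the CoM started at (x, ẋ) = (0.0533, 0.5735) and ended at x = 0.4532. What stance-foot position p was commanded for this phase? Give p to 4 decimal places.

ωT = 3.4909·0.677 = 2.363339; cosh(ωT) = 5.360241, sinh(ωT) = 5.266136
x(T) = p + (x₀−p)·cosh(ωT) + (ẋ₀/ω)·sinh(ωT) ⇒ p·(1 − cosh) = x(T) − x₀·cosh − (ẋ₀/ω)·sinh
numerator   = 0.4532 − (0.0533)·5.360241 − (0.5735/3.4909)·5.266136 = -0.697644
denominator = 1 − 5.360241 = -4.360241
p = -0.697644 / -4.360241 = 0.1600

p = 0.1600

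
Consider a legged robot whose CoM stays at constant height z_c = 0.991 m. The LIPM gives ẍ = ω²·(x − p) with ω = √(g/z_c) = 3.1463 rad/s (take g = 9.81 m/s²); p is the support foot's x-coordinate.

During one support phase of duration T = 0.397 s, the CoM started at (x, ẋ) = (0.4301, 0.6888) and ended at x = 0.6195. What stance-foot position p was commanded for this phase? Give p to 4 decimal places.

ωT = 3.1463·0.397 = 1.249081; cosh(ωT) = 1.886953, sinh(ωT) = 1.600184
x(T) = p + (x₀−p)·cosh(ωT) + (ẋ₀/ω)·sinh(ωT) ⇒ p·(1 − cosh) = x(T) − x₀·cosh − (ẋ₀/ω)·sinh
numerator   = 0.6195 − (0.4301)·1.886953 − (0.6888/3.1463)·1.600184 = -0.542397
denominator = 1 − 1.886953 = -0.886953
p = -0.542397 / -0.886953 = 0.6115

p = 0.6115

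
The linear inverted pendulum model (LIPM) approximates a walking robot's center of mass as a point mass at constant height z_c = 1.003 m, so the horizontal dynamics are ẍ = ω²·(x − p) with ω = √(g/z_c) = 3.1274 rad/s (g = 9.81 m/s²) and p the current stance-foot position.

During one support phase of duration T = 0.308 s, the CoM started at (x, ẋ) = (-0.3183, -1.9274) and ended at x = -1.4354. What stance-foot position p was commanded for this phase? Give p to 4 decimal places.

p = 0.5348

ωT = 3.1274·0.308 = 0.963239; cosh(ωT) = 1.500912, sinh(ωT) = 1.119258
x(T) = p + (x₀−p)·cosh(ωT) + (ẋ₀/ω)·sinh(ωT) ⇒ p·(1 − cosh) = x(T) − x₀·cosh − (ẋ₀/ω)·sinh
numerator   = -1.4354 − (-0.3183)·1.500912 − (-1.9274/3.1274)·1.119258 = -0.267867
denominator = 1 − 1.500912 = -0.500912
p = -0.267867 / -0.500912 = 0.5348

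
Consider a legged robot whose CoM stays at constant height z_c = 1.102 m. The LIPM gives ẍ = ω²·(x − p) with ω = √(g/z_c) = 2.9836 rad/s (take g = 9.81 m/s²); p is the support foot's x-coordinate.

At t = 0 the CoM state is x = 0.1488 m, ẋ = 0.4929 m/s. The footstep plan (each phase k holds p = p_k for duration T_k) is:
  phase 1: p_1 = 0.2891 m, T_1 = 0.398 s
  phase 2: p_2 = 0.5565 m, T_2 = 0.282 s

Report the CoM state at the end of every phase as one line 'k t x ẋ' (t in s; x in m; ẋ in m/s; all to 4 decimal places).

phase 1: p=0.2891, T=0.398, ωT=1.187473, cosh=1.791888, sinh=1.486897; start (x,ẋ)=(0.148800, 0.492900) → end (x,ẋ)=(0.283338, 0.260808)
phase 2: p=0.5565, T=0.282, ωT=0.841375, cosh=1.375336, sinh=0.944219; start (x,ẋ)=(0.283338, 0.260808) → end (x,ẋ)=(0.263348, -0.410845)

1 0.3980 0.2833 0.2608
2 0.6800 0.2633 -0.4108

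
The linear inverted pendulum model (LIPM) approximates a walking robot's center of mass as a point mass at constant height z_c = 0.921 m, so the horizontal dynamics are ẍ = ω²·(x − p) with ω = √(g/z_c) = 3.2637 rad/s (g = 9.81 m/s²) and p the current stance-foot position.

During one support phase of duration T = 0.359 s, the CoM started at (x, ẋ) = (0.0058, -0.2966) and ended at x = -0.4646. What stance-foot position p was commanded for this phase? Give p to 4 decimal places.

p = 0.4453

ωT = 3.2637·0.359 = 1.171668; cosh(ωT) = 1.768611, sinh(ωT) = 1.458761
x(T) = p + (x₀−p)·cosh(ωT) + (ẋ₀/ω)·sinh(ωT) ⇒ p·(1 − cosh) = x(T) − x₀·cosh − (ẋ₀/ω)·sinh
numerator   = -0.4646 − (0.0058)·1.768611 − (-0.2966/3.2637)·1.458761 = -0.342288
denominator = 1 − 1.768611 = -0.768611
p = -0.342288 / -0.768611 = 0.4453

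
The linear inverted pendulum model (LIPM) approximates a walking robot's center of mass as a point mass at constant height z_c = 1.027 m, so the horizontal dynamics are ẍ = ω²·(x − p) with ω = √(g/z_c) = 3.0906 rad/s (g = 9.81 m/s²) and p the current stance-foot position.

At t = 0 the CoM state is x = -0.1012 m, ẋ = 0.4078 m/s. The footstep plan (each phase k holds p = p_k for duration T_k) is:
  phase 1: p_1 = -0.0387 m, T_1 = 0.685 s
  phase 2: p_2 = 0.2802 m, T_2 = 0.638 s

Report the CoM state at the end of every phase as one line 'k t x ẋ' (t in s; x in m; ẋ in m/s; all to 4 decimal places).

phase 1: p=-0.0387, T=0.685, ωT=2.117061, cosh=4.213537, sinh=4.093152; start (x,ẋ)=(-0.101200, 0.407800) → end (x,ẋ)=(0.238039, 0.927637)
phase 2: p=0.2802, T=0.638, ωT=1.971803, cosh=3.661411, sinh=3.522205; start (x,ẋ)=(0.238039, 0.927637) → end (x,ẋ)=(1.183014, 2.937508)

1 0.6850 0.2380 0.9276
2 1.3230 1.1830 2.9375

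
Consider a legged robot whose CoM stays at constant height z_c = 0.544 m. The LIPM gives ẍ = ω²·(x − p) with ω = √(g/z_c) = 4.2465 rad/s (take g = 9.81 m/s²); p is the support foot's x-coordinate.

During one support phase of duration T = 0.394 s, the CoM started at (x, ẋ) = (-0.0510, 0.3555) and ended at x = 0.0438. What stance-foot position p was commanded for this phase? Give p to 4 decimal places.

ωT = 4.2465·0.394 = 1.673121; cosh(ωT) = 2.758217, sinh(ωT) = 2.570556
x(T) = p + (x₀−p)·cosh(ωT) + (ẋ₀/ω)·sinh(ωT) ⇒ p·(1 − cosh) = x(T) − x₀·cosh − (ẋ₀/ω)·sinh
numerator   = 0.0438 − (-0.0510)·2.758217 − (0.3555/4.2465)·2.570556 = -0.030728
denominator = 1 − 2.758217 = -1.758217
p = -0.030728 / -1.758217 = 0.0175

p = 0.0175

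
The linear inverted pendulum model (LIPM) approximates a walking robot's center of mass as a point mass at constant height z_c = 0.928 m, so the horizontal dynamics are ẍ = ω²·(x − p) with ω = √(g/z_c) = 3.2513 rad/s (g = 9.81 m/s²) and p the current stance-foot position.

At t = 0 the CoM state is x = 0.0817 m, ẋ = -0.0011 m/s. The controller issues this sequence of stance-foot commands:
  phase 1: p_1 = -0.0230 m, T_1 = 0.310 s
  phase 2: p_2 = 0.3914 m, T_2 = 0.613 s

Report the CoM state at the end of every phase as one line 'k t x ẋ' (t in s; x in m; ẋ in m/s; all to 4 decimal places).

1 0.3100 0.1391 0.4025
2 0.9230 -0.1056 -1.4491

phase 1: p=-0.0230, T=0.310, ωT=1.007903, cosh=1.552417, sinh=1.187433; start (x,ẋ)=(0.081700, -0.001100) → end (x,ẋ)=(0.139136, 0.402508)
phase 2: p=0.3914, T=0.613, ωT=1.993047, cosh=3.737069, sinh=3.600789; start (x,ẋ)=(0.139136, 0.402508) → end (x,ẋ)=(-0.105553, -1.449114)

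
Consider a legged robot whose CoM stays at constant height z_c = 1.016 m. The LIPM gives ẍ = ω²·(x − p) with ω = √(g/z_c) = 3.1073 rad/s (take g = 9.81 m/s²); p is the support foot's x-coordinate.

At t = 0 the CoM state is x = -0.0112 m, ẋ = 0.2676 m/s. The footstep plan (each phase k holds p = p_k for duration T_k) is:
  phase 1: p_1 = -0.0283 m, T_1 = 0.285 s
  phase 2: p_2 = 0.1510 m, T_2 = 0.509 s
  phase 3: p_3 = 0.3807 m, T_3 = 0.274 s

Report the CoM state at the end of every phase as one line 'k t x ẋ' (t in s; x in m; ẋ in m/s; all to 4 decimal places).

1 0.2850 0.0826 0.4330
2 0.7940 0.3021 0.6024
3 1.0680 0.4576 0.6003

phase 1: p=-0.0283, T=0.285, ωT=0.885580, cosh=1.418433, sinh=1.005958; start (x,ẋ)=(-0.011200, 0.267600) → end (x,ẋ)=(0.082588, 0.433024)
phase 2: p=0.1510, T=0.509, ωT=1.581616, cosh=2.534224, sinh=2.328582; start (x,ẋ)=(0.082588, 0.433024) → end (x,ẋ)=(0.302133, 0.602379)
phase 3: p=0.3807, T=0.274, ωT=0.851400, cosh=1.384871, sinh=0.958054; start (x,ẋ)=(0.302133, 0.602379) → end (x,ẋ)=(0.457623, 0.600327)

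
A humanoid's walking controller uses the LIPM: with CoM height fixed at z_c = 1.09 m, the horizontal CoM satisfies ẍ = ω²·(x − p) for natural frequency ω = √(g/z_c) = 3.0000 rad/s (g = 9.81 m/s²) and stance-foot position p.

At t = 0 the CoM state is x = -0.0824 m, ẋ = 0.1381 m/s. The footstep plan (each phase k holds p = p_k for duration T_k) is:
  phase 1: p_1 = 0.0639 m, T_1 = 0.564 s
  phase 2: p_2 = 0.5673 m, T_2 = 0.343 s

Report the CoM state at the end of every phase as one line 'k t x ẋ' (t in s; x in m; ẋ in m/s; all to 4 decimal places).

1 0.5640 -0.2260 -0.7636
2 0.9070 -0.9951 -4.1095

phase 1: p=0.0639, T=0.564, ωT=1.692000, cosh=2.807241, sinh=2.623090; start (x,ẋ)=(-0.082400, 0.138100) → end (x,ẋ)=(-0.226050, -0.763594)
phase 2: p=0.5673, T=0.343, ωT=1.029000, cosh=1.577815, sinh=1.220451; start (x,ẋ)=(-0.226050, -0.763594) → end (x,ẋ)=(-0.995102, -4.109544)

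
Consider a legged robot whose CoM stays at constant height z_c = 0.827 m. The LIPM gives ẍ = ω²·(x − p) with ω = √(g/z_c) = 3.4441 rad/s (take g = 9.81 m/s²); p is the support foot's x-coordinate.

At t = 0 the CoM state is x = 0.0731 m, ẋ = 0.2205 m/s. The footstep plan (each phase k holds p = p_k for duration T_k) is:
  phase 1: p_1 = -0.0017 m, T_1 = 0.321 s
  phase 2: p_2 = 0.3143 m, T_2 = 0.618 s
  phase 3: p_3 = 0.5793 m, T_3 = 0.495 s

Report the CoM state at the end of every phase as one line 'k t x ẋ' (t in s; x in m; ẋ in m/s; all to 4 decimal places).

1 0.3210 0.2098 0.7160
2 0.9390 0.7300 1.5596
3 1.4340 2.2116 5.8110

phase 1: p=-0.0017, T=0.321, ωT=1.105556, cosh=1.675965, sinh=1.344939; start (x,ẋ)=(0.073100, 0.220500) → end (x,ẋ)=(0.209769, 0.716032)
phase 2: p=0.3143, T=0.618, ωT=2.128454, cosh=4.260443, sinh=4.141422; start (x,ẋ)=(0.209769, 0.716032) → end (x,ẋ)=(0.729955, 1.559631)
phase 3: p=0.5793, T=0.495, ωT=1.704829, cosh=2.841126, sinh=2.659322; start (x,ẋ)=(0.729955, 1.559631) → end (x,ẋ)=(2.211582, 5.810957)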